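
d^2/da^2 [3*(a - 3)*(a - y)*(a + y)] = 18*a - 18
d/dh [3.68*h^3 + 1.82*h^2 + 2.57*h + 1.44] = 11.04*h^2 + 3.64*h + 2.57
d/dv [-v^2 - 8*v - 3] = -2*v - 8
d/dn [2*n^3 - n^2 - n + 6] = 6*n^2 - 2*n - 1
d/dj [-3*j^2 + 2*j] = 2 - 6*j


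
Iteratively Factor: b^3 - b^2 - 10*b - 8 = (b + 2)*(b^2 - 3*b - 4) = (b - 4)*(b + 2)*(b + 1)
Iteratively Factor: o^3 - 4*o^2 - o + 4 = (o - 1)*(o^2 - 3*o - 4) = (o - 1)*(o + 1)*(o - 4)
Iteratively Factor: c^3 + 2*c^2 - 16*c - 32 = (c - 4)*(c^2 + 6*c + 8) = (c - 4)*(c + 4)*(c + 2)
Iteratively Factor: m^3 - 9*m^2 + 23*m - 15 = (m - 1)*(m^2 - 8*m + 15) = (m - 3)*(m - 1)*(m - 5)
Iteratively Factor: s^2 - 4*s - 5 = (s - 5)*(s + 1)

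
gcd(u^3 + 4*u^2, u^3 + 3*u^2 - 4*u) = u^2 + 4*u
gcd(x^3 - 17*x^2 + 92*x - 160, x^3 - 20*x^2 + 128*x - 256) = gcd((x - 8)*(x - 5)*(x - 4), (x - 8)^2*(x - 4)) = x^2 - 12*x + 32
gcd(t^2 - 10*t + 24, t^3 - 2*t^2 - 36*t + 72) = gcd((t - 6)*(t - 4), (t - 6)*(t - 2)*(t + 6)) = t - 6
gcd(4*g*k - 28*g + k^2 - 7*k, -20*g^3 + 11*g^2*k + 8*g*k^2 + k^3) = 4*g + k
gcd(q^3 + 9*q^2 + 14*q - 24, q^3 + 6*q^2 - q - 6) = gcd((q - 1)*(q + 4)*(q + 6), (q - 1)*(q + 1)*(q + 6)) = q^2 + 5*q - 6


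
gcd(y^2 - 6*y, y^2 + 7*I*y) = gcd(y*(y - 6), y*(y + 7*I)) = y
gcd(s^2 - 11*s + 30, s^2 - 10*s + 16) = 1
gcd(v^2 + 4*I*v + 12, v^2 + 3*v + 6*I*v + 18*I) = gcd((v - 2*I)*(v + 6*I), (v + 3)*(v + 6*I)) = v + 6*I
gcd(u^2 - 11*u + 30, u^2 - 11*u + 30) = u^2 - 11*u + 30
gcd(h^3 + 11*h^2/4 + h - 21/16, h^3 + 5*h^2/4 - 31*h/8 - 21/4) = h^2 + 13*h/4 + 21/8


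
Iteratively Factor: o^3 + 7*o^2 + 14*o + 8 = (o + 1)*(o^2 + 6*o + 8) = (o + 1)*(o + 2)*(o + 4)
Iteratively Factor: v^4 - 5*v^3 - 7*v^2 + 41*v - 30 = (v + 3)*(v^3 - 8*v^2 + 17*v - 10) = (v - 2)*(v + 3)*(v^2 - 6*v + 5) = (v - 5)*(v - 2)*(v + 3)*(v - 1)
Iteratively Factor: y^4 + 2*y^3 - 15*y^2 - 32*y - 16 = (y + 4)*(y^3 - 2*y^2 - 7*y - 4) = (y + 1)*(y + 4)*(y^2 - 3*y - 4) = (y - 4)*(y + 1)*(y + 4)*(y + 1)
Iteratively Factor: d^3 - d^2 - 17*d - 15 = (d - 5)*(d^2 + 4*d + 3) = (d - 5)*(d + 1)*(d + 3)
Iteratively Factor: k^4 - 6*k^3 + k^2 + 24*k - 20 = (k - 5)*(k^3 - k^2 - 4*k + 4) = (k - 5)*(k - 1)*(k^2 - 4) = (k - 5)*(k - 1)*(k + 2)*(k - 2)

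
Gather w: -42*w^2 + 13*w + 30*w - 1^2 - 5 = -42*w^2 + 43*w - 6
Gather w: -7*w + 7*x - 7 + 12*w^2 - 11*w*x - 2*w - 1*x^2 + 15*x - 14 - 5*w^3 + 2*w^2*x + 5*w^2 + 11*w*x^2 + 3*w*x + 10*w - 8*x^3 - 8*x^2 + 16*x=-5*w^3 + w^2*(2*x + 17) + w*(11*x^2 - 8*x + 1) - 8*x^3 - 9*x^2 + 38*x - 21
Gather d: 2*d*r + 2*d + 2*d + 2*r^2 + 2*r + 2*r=d*(2*r + 4) + 2*r^2 + 4*r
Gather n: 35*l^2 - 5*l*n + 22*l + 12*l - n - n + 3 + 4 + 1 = 35*l^2 + 34*l + n*(-5*l - 2) + 8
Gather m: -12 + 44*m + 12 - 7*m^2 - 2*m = -7*m^2 + 42*m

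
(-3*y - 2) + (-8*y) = -11*y - 2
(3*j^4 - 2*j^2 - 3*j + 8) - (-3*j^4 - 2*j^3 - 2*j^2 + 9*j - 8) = 6*j^4 + 2*j^3 - 12*j + 16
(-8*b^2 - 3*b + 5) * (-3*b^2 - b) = 24*b^4 + 17*b^3 - 12*b^2 - 5*b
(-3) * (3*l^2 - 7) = 21 - 9*l^2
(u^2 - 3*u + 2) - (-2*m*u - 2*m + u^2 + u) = 2*m*u + 2*m - 4*u + 2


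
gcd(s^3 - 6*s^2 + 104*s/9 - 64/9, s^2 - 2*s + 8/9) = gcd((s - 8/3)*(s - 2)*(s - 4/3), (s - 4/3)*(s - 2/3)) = s - 4/3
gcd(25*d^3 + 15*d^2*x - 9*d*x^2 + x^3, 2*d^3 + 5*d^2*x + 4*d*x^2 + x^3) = d + x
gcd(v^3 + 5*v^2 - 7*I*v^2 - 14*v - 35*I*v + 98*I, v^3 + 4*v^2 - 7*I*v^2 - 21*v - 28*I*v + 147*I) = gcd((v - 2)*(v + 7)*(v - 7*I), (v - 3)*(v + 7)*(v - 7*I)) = v^2 + v*(7 - 7*I) - 49*I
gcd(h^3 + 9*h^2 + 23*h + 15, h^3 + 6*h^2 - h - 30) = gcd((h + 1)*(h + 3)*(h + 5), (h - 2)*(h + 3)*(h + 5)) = h^2 + 8*h + 15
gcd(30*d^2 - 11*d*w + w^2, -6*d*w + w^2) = -6*d + w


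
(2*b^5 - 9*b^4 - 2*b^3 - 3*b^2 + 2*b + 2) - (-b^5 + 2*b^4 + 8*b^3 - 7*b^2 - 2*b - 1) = 3*b^5 - 11*b^4 - 10*b^3 + 4*b^2 + 4*b + 3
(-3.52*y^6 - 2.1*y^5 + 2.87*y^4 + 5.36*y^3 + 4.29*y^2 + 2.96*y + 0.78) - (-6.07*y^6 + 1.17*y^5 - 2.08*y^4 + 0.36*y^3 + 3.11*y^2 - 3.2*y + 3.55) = 2.55*y^6 - 3.27*y^5 + 4.95*y^4 + 5.0*y^3 + 1.18*y^2 + 6.16*y - 2.77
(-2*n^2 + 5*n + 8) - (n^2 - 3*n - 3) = -3*n^2 + 8*n + 11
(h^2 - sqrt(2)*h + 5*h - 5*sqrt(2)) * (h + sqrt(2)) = h^3 + 5*h^2 - 2*h - 10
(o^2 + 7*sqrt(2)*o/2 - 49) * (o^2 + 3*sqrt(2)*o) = o^4 + 13*sqrt(2)*o^3/2 - 28*o^2 - 147*sqrt(2)*o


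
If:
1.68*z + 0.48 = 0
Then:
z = -0.29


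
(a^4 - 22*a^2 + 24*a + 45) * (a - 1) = a^5 - a^4 - 22*a^3 + 46*a^2 + 21*a - 45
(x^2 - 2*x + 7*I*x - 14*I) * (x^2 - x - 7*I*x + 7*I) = x^4 - 3*x^3 + 51*x^2 - 147*x + 98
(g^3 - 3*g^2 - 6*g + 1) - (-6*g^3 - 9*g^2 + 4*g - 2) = 7*g^3 + 6*g^2 - 10*g + 3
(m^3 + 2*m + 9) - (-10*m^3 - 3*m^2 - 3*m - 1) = 11*m^3 + 3*m^2 + 5*m + 10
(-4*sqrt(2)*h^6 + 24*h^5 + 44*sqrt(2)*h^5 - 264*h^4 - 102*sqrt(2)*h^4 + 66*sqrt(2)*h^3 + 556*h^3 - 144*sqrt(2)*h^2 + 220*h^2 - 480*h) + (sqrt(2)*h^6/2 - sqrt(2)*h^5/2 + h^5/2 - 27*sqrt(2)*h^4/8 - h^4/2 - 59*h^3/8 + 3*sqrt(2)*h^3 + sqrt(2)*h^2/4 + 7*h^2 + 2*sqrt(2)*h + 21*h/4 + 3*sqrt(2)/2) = -7*sqrt(2)*h^6/2 + 49*h^5/2 + 87*sqrt(2)*h^5/2 - 529*h^4/2 - 843*sqrt(2)*h^4/8 + 69*sqrt(2)*h^3 + 4389*h^3/8 - 575*sqrt(2)*h^2/4 + 227*h^2 - 1899*h/4 + 2*sqrt(2)*h + 3*sqrt(2)/2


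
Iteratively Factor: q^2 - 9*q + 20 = (q - 4)*(q - 5)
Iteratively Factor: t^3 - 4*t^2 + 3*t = (t - 3)*(t^2 - t) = t*(t - 3)*(t - 1)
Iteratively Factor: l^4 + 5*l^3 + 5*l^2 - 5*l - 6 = (l + 2)*(l^3 + 3*l^2 - l - 3) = (l - 1)*(l + 2)*(l^2 + 4*l + 3) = (l - 1)*(l + 2)*(l + 3)*(l + 1)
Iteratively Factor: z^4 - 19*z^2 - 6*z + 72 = (z - 4)*(z^3 + 4*z^2 - 3*z - 18) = (z - 4)*(z + 3)*(z^2 + z - 6) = (z - 4)*(z - 2)*(z + 3)*(z + 3)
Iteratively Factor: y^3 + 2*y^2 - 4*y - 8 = (y + 2)*(y^2 - 4) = (y - 2)*(y + 2)*(y + 2)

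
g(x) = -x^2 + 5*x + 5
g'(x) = 5 - 2*x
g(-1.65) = -5.97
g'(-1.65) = 8.30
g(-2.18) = -10.65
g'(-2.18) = 9.36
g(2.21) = 11.17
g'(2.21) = 0.58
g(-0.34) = 3.18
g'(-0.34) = 5.68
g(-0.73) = 0.82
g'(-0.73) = 6.46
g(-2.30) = -11.79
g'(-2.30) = 9.60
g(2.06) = 11.06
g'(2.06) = 0.88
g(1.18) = 9.51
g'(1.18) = 2.64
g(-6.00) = -61.00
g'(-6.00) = 17.00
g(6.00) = -1.00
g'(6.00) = -7.00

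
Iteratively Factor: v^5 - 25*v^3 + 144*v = (v - 3)*(v^4 + 3*v^3 - 16*v^2 - 48*v) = (v - 4)*(v - 3)*(v^3 + 7*v^2 + 12*v) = (v - 4)*(v - 3)*(v + 4)*(v^2 + 3*v) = (v - 4)*(v - 3)*(v + 3)*(v + 4)*(v)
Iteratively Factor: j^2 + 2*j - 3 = (j + 3)*(j - 1)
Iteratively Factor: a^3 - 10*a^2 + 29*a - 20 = (a - 5)*(a^2 - 5*a + 4) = (a - 5)*(a - 1)*(a - 4)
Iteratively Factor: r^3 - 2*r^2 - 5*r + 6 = (r - 3)*(r^2 + r - 2) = (r - 3)*(r - 1)*(r + 2)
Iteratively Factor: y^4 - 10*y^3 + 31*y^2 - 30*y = (y - 5)*(y^3 - 5*y^2 + 6*y) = (y - 5)*(y - 2)*(y^2 - 3*y) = y*(y - 5)*(y - 2)*(y - 3)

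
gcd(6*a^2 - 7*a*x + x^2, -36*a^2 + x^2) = -6*a + x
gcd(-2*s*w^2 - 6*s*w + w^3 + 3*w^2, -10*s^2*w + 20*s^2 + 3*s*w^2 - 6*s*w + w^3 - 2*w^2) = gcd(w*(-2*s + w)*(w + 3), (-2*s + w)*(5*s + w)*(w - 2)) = 2*s - w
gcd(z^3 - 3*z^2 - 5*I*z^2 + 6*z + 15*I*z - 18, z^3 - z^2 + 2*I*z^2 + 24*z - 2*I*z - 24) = 1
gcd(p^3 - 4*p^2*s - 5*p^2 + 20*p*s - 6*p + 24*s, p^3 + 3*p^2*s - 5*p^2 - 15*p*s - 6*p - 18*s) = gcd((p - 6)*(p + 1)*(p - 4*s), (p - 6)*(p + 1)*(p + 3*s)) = p^2 - 5*p - 6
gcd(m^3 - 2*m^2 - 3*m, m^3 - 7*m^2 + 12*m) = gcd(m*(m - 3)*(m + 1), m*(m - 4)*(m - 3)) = m^2 - 3*m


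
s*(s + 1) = s^2 + s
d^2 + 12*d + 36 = (d + 6)^2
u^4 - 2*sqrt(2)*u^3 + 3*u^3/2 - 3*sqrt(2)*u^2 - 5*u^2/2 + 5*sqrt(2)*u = u*(u - 1)*(u + 5/2)*(u - 2*sqrt(2))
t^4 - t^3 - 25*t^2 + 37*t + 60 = (t - 4)*(t - 3)*(t + 1)*(t + 5)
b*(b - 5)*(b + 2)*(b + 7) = b^4 + 4*b^3 - 31*b^2 - 70*b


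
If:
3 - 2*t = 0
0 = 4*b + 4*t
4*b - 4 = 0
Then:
No Solution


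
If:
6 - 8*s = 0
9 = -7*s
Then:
No Solution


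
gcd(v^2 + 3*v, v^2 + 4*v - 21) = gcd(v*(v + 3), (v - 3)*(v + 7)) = 1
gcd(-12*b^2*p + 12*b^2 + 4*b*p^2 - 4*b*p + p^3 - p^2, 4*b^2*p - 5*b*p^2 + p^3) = 1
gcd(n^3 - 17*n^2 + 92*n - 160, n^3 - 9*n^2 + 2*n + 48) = n - 8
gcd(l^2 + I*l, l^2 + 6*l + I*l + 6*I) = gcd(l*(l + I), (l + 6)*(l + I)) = l + I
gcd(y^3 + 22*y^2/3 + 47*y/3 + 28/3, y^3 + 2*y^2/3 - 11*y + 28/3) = y + 4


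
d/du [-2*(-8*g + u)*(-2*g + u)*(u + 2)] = -32*g^2 + 40*g*u + 40*g - 6*u^2 - 8*u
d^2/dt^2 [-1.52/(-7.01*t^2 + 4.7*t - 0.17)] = (-149.385904*t^2 + 100.15888*t + 1.52*(14.02*t - 4.7)*(28.04*t - 9.4) - 3.622768)/(7.01*t^2 - 4.7*t + 0.17)^3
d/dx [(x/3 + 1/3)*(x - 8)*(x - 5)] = x^2 - 8*x + 9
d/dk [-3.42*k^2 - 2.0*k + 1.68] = -6.84*k - 2.0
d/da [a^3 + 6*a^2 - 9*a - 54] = 3*a^2 + 12*a - 9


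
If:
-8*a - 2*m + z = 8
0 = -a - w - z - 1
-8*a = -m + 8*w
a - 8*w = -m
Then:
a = 0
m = -72/17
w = -9/17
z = -8/17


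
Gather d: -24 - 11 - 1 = -36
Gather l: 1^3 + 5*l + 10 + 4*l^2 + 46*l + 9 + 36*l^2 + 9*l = 40*l^2 + 60*l + 20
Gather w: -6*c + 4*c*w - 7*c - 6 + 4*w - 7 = -13*c + w*(4*c + 4) - 13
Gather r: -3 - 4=-7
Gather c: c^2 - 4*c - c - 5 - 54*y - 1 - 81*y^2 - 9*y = c^2 - 5*c - 81*y^2 - 63*y - 6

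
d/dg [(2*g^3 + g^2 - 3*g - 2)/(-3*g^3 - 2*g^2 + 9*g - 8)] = (-g^4 + 18*g^3 - 63*g^2 - 24*g + 42)/(9*g^6 + 12*g^5 - 50*g^4 + 12*g^3 + 113*g^2 - 144*g + 64)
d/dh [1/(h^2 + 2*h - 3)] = 2*(-h - 1)/(h^2 + 2*h - 3)^2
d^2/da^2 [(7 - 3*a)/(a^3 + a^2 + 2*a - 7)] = 2*(-(3*a - 7)*(3*a^2 + 2*a + 2)^2 + (9*a^2 + 6*a + (3*a - 7)*(3*a + 1) + 6)*(a^3 + a^2 + 2*a - 7))/(a^3 + a^2 + 2*a - 7)^3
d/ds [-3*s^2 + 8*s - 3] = 8 - 6*s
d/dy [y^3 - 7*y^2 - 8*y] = 3*y^2 - 14*y - 8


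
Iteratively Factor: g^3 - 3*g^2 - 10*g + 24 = (g + 3)*(g^2 - 6*g + 8) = (g - 2)*(g + 3)*(g - 4)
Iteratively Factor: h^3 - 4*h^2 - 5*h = (h)*(h^2 - 4*h - 5) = h*(h - 5)*(h + 1)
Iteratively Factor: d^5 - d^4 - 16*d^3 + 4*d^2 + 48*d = (d + 3)*(d^4 - 4*d^3 - 4*d^2 + 16*d) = (d - 4)*(d + 3)*(d^3 - 4*d) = d*(d - 4)*(d + 3)*(d^2 - 4) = d*(d - 4)*(d - 2)*(d + 3)*(d + 2)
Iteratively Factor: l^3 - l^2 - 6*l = (l + 2)*(l^2 - 3*l) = l*(l + 2)*(l - 3)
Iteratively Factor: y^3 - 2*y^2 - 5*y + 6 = (y - 1)*(y^2 - y - 6) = (y - 3)*(y - 1)*(y + 2)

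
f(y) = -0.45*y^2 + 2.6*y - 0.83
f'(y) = 2.6 - 0.9*y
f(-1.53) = -5.86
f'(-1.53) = 3.98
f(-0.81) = -3.23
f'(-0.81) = 3.33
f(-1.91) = -7.44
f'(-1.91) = 4.32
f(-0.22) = -1.42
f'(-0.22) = 2.80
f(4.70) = 1.45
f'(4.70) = -1.63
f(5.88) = -1.10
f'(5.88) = -2.69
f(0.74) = 0.85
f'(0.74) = 1.93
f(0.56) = 0.48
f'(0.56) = 2.10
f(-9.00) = -60.68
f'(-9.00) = 10.70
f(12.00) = -34.43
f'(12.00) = -8.20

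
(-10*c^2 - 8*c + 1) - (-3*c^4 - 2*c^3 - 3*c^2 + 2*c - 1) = 3*c^4 + 2*c^3 - 7*c^2 - 10*c + 2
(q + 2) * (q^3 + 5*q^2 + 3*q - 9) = q^4 + 7*q^3 + 13*q^2 - 3*q - 18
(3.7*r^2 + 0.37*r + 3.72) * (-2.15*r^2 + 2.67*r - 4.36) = -7.955*r^4 + 9.0835*r^3 - 23.1421*r^2 + 8.3192*r - 16.2192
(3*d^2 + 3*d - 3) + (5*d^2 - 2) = 8*d^2 + 3*d - 5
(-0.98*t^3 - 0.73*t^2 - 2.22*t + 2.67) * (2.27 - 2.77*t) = 2.7146*t^4 - 0.2025*t^3 + 4.4923*t^2 - 12.4353*t + 6.0609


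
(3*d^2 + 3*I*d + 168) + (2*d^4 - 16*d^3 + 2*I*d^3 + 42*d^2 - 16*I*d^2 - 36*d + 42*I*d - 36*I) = 2*d^4 - 16*d^3 + 2*I*d^3 + 45*d^2 - 16*I*d^2 - 36*d + 45*I*d + 168 - 36*I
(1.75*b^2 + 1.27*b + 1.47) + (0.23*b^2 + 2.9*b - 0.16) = 1.98*b^2 + 4.17*b + 1.31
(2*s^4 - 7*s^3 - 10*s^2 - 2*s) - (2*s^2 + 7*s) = 2*s^4 - 7*s^3 - 12*s^2 - 9*s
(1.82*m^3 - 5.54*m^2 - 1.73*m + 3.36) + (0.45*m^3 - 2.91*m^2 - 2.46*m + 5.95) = 2.27*m^3 - 8.45*m^2 - 4.19*m + 9.31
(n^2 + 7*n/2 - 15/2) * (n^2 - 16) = n^4 + 7*n^3/2 - 47*n^2/2 - 56*n + 120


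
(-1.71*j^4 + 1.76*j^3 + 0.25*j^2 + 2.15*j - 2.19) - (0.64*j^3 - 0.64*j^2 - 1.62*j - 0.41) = -1.71*j^4 + 1.12*j^3 + 0.89*j^2 + 3.77*j - 1.78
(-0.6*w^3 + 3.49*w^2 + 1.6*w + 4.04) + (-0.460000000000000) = -0.6*w^3 + 3.49*w^2 + 1.6*w + 3.58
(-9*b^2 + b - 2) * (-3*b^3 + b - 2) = 27*b^5 - 3*b^4 - 3*b^3 + 19*b^2 - 4*b + 4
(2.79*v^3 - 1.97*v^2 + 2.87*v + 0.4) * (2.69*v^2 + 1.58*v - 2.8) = 7.5051*v^5 - 0.8911*v^4 - 3.2043*v^3 + 11.1266*v^2 - 7.404*v - 1.12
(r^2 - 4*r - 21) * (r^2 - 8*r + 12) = r^4 - 12*r^3 + 23*r^2 + 120*r - 252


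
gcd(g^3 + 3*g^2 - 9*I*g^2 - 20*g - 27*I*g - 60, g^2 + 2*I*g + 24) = g - 4*I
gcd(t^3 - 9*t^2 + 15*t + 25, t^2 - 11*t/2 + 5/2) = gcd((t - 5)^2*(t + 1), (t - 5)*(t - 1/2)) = t - 5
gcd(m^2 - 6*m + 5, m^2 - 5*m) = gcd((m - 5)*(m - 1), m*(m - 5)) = m - 5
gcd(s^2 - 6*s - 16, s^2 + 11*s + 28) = 1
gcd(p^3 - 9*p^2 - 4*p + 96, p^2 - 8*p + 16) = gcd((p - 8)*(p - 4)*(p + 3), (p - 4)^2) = p - 4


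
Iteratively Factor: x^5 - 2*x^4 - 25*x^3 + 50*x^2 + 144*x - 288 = (x - 2)*(x^4 - 25*x^2 + 144) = (x - 4)*(x - 2)*(x^3 + 4*x^2 - 9*x - 36) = (x - 4)*(x - 3)*(x - 2)*(x^2 + 7*x + 12) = (x - 4)*(x - 3)*(x - 2)*(x + 3)*(x + 4)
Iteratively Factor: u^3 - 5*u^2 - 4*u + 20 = (u - 2)*(u^2 - 3*u - 10) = (u - 2)*(u + 2)*(u - 5)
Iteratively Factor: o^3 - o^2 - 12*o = (o + 3)*(o^2 - 4*o) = o*(o + 3)*(o - 4)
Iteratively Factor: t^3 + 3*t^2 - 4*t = (t + 4)*(t^2 - t) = (t - 1)*(t + 4)*(t)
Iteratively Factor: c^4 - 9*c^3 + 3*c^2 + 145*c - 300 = (c - 5)*(c^3 - 4*c^2 - 17*c + 60) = (c - 5)^2*(c^2 + c - 12) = (c - 5)^2*(c - 3)*(c + 4)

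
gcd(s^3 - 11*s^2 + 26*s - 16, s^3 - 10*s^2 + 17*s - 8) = s^2 - 9*s + 8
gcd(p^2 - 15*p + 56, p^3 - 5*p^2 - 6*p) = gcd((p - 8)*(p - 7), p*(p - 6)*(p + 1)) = 1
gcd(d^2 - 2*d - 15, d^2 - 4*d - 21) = d + 3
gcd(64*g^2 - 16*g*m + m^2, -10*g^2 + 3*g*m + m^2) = 1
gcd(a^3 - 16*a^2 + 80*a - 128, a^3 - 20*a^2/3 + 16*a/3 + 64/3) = a^2 - 8*a + 16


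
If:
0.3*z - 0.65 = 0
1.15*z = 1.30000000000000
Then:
No Solution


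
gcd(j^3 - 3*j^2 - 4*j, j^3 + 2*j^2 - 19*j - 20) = j^2 - 3*j - 4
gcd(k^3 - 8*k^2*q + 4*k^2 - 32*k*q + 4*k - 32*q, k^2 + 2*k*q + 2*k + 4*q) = k + 2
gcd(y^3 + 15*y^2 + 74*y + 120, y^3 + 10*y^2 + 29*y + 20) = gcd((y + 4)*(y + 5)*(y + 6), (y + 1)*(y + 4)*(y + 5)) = y^2 + 9*y + 20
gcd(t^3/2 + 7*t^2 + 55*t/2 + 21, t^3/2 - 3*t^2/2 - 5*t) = 1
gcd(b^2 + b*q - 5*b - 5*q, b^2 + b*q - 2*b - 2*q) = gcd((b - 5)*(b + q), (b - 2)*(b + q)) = b + q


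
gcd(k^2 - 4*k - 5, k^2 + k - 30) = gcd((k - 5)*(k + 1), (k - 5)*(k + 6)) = k - 5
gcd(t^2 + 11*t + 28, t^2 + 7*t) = t + 7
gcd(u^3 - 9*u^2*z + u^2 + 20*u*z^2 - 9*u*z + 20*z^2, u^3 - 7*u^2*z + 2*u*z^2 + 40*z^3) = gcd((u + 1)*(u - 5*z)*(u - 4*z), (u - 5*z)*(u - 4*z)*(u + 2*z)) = u^2 - 9*u*z + 20*z^2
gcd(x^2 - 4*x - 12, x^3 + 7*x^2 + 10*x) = x + 2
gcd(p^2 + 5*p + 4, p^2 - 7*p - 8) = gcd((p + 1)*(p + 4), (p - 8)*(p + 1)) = p + 1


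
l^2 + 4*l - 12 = (l - 2)*(l + 6)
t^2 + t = t*(t + 1)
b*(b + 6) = b^2 + 6*b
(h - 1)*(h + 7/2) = h^2 + 5*h/2 - 7/2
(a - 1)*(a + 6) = a^2 + 5*a - 6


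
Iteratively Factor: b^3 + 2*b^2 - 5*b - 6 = (b + 3)*(b^2 - b - 2) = (b + 1)*(b + 3)*(b - 2)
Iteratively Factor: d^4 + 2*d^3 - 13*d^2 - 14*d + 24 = (d - 1)*(d^3 + 3*d^2 - 10*d - 24) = (d - 1)*(d + 2)*(d^2 + d - 12) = (d - 3)*(d - 1)*(d + 2)*(d + 4)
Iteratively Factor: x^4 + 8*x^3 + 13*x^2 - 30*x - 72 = (x + 3)*(x^3 + 5*x^2 - 2*x - 24) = (x + 3)*(x + 4)*(x^2 + x - 6) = (x + 3)^2*(x + 4)*(x - 2)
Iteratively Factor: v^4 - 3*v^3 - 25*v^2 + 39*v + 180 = (v - 4)*(v^3 + v^2 - 21*v - 45) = (v - 4)*(v + 3)*(v^2 - 2*v - 15) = (v - 5)*(v - 4)*(v + 3)*(v + 3)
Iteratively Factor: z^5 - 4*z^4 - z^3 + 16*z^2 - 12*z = (z)*(z^4 - 4*z^3 - z^2 + 16*z - 12) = z*(z - 2)*(z^3 - 2*z^2 - 5*z + 6) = z*(z - 3)*(z - 2)*(z^2 + z - 2) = z*(z - 3)*(z - 2)*(z - 1)*(z + 2)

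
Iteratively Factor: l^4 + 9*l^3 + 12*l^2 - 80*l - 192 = (l + 4)*(l^3 + 5*l^2 - 8*l - 48) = (l - 3)*(l + 4)*(l^2 + 8*l + 16) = (l - 3)*(l + 4)^2*(l + 4)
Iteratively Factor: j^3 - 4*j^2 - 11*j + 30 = (j - 5)*(j^2 + j - 6) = (j - 5)*(j - 2)*(j + 3)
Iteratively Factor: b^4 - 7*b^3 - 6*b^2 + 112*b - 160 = (b - 2)*(b^3 - 5*b^2 - 16*b + 80) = (b - 2)*(b + 4)*(b^2 - 9*b + 20) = (b - 5)*(b - 2)*(b + 4)*(b - 4)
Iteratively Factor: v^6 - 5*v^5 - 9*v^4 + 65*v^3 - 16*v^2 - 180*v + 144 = (v + 3)*(v^5 - 8*v^4 + 15*v^3 + 20*v^2 - 76*v + 48) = (v - 2)*(v + 3)*(v^4 - 6*v^3 + 3*v^2 + 26*v - 24) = (v - 3)*(v - 2)*(v + 3)*(v^3 - 3*v^2 - 6*v + 8) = (v - 3)*(v - 2)*(v + 2)*(v + 3)*(v^2 - 5*v + 4) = (v - 4)*(v - 3)*(v - 2)*(v + 2)*(v + 3)*(v - 1)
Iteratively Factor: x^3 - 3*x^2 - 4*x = (x + 1)*(x^2 - 4*x) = x*(x + 1)*(x - 4)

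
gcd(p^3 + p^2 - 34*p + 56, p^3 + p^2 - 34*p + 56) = p^3 + p^2 - 34*p + 56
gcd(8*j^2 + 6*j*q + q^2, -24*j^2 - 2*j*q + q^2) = 4*j + q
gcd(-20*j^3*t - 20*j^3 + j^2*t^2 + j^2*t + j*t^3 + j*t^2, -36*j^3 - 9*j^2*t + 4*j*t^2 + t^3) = 1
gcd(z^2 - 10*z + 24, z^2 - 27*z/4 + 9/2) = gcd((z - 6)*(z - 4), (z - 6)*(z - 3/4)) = z - 6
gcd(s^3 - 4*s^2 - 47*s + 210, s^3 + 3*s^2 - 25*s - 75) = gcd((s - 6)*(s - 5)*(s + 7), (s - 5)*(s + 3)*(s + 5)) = s - 5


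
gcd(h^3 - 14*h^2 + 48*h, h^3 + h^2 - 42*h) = h^2 - 6*h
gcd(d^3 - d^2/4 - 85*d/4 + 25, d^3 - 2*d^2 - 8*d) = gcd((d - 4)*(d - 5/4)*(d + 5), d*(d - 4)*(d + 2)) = d - 4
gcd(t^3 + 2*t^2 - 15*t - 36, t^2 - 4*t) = t - 4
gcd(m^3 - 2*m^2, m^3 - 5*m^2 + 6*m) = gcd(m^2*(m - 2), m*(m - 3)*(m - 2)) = m^2 - 2*m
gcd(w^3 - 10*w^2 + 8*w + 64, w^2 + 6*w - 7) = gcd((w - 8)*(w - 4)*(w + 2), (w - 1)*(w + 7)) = 1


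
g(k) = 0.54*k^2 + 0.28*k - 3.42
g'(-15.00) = -15.92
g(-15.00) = 113.88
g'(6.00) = 6.76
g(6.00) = 17.70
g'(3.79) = 4.37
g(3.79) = 5.40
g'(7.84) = 8.75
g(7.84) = 31.97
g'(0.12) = 0.41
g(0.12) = -3.38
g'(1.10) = 1.47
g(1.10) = -2.46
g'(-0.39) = -0.14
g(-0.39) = -3.45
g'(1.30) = 1.68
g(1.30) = -2.14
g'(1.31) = 1.69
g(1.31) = -2.13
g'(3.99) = 4.59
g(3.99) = 6.29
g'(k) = 1.08*k + 0.28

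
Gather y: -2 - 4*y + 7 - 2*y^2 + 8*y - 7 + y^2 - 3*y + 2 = -y^2 + y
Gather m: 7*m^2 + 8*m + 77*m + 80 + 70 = 7*m^2 + 85*m + 150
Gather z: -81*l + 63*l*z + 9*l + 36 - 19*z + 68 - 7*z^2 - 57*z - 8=-72*l - 7*z^2 + z*(63*l - 76) + 96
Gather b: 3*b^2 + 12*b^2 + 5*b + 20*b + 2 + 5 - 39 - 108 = 15*b^2 + 25*b - 140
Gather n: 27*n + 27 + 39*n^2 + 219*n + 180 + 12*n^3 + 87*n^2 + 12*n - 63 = 12*n^3 + 126*n^2 + 258*n + 144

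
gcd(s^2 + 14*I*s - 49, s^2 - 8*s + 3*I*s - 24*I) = 1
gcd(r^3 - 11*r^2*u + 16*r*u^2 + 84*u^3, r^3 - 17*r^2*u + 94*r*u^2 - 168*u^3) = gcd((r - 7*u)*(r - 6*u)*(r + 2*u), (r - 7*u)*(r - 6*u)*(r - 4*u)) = r^2 - 13*r*u + 42*u^2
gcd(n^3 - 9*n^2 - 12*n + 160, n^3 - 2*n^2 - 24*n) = n + 4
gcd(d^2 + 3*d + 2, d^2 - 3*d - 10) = d + 2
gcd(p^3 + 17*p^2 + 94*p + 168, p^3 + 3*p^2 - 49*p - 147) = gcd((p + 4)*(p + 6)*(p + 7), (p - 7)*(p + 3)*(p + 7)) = p + 7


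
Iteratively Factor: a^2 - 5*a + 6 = (a - 3)*(a - 2)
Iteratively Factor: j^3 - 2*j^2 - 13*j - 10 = (j + 2)*(j^2 - 4*j - 5) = (j - 5)*(j + 2)*(j + 1)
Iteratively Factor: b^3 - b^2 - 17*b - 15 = (b + 1)*(b^2 - 2*b - 15) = (b + 1)*(b + 3)*(b - 5)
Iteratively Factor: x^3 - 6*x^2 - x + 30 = (x + 2)*(x^2 - 8*x + 15) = (x - 5)*(x + 2)*(x - 3)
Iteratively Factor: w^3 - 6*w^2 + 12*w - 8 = (w - 2)*(w^2 - 4*w + 4) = (w - 2)^2*(w - 2)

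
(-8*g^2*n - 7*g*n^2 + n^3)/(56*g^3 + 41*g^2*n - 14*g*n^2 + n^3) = -n/(7*g - n)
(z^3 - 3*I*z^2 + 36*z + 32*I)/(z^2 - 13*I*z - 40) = (z^2 + 5*I*z - 4)/(z - 5*I)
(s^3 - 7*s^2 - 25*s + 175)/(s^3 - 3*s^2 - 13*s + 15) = (s^2 - 2*s - 35)/(s^2 + 2*s - 3)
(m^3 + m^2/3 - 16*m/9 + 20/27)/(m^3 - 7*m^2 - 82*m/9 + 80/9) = (m - 2/3)/(m - 8)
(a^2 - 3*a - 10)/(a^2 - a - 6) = (a - 5)/(a - 3)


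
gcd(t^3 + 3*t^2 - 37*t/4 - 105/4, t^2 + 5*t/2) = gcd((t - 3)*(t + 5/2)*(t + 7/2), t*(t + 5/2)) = t + 5/2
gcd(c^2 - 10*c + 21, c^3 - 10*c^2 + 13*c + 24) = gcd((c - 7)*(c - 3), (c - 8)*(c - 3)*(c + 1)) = c - 3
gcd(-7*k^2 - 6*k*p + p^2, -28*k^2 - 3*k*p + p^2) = -7*k + p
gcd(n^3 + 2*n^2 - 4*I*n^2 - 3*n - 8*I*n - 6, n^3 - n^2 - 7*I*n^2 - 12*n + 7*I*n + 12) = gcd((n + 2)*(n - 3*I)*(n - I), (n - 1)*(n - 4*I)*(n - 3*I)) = n - 3*I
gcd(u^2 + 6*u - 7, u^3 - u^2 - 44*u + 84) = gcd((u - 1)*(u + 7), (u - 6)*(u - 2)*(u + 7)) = u + 7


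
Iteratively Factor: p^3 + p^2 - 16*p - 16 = (p + 4)*(p^2 - 3*p - 4) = (p + 1)*(p + 4)*(p - 4)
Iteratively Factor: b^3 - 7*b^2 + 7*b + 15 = (b - 5)*(b^2 - 2*b - 3) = (b - 5)*(b - 3)*(b + 1)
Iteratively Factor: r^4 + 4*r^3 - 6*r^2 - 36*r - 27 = (r + 1)*(r^3 + 3*r^2 - 9*r - 27) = (r + 1)*(r + 3)*(r^2 - 9) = (r + 1)*(r + 3)^2*(r - 3)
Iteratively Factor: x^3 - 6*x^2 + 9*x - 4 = (x - 4)*(x^2 - 2*x + 1) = (x - 4)*(x - 1)*(x - 1)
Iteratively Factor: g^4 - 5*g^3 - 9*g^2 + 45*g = (g - 5)*(g^3 - 9*g) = (g - 5)*(g - 3)*(g^2 + 3*g) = (g - 5)*(g - 3)*(g + 3)*(g)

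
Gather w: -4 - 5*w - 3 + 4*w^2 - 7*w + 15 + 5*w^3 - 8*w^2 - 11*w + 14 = 5*w^3 - 4*w^2 - 23*w + 22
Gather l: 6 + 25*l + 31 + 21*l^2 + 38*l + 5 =21*l^2 + 63*l + 42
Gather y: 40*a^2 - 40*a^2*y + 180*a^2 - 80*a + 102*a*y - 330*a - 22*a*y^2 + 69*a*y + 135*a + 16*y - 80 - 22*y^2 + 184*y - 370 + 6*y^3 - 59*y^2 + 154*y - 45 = 220*a^2 - 275*a + 6*y^3 + y^2*(-22*a - 81) + y*(-40*a^2 + 171*a + 354) - 495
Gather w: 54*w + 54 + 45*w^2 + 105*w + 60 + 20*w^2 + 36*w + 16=65*w^2 + 195*w + 130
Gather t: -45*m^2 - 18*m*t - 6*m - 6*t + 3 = -45*m^2 - 6*m + t*(-18*m - 6) + 3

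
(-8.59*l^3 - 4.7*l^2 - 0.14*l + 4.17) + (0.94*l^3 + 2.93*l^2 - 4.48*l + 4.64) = -7.65*l^3 - 1.77*l^2 - 4.62*l + 8.81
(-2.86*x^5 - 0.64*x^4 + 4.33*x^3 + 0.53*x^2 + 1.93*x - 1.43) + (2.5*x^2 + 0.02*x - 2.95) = -2.86*x^5 - 0.64*x^4 + 4.33*x^3 + 3.03*x^2 + 1.95*x - 4.38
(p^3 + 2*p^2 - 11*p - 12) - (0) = p^3 + 2*p^2 - 11*p - 12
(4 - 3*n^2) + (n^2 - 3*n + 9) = -2*n^2 - 3*n + 13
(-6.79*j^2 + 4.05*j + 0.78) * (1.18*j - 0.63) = -8.0122*j^3 + 9.0567*j^2 - 1.6311*j - 0.4914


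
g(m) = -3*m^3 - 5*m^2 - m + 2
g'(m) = -9*m^2 - 10*m - 1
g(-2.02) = 8.35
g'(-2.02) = -17.52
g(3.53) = -195.80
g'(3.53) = -148.45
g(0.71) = -2.30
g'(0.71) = -12.64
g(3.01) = -128.12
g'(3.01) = -112.64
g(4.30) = -333.27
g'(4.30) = -210.41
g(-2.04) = 8.70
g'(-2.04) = -18.05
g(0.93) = -5.67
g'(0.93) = -18.08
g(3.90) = -255.91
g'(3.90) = -176.89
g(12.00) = -5914.00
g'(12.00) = -1417.00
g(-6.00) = 476.00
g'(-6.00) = -265.00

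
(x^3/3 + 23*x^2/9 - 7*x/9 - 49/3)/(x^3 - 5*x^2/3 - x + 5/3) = (3*x^3 + 23*x^2 - 7*x - 147)/(3*(3*x^3 - 5*x^2 - 3*x + 5))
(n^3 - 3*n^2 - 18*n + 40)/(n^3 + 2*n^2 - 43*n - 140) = (n^2 - 7*n + 10)/(n^2 - 2*n - 35)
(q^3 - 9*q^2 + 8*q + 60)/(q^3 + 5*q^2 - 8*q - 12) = (q^3 - 9*q^2 + 8*q + 60)/(q^3 + 5*q^2 - 8*q - 12)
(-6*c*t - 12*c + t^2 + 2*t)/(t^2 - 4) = (-6*c + t)/(t - 2)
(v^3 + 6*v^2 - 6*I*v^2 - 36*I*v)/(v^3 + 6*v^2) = (v - 6*I)/v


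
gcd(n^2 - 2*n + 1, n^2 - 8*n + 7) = n - 1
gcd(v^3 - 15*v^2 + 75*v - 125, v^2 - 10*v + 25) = v^2 - 10*v + 25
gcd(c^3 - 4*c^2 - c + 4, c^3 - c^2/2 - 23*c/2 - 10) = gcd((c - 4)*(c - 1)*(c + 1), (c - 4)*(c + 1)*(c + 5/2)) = c^2 - 3*c - 4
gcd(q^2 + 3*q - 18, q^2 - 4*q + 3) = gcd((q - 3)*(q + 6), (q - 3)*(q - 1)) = q - 3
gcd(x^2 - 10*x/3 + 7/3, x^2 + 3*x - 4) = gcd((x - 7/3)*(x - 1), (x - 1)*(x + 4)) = x - 1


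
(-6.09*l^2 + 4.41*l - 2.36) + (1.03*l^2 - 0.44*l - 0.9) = -5.06*l^2 + 3.97*l - 3.26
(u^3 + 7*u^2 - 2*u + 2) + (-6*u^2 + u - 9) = u^3 + u^2 - u - 7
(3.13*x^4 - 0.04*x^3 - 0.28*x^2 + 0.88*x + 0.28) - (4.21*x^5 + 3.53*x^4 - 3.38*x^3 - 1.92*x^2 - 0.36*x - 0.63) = -4.21*x^5 - 0.4*x^4 + 3.34*x^3 + 1.64*x^2 + 1.24*x + 0.91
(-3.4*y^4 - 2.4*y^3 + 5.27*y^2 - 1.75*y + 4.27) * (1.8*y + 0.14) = -6.12*y^5 - 4.796*y^4 + 9.15*y^3 - 2.4122*y^2 + 7.441*y + 0.5978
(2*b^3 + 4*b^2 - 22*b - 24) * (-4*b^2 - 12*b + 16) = -8*b^5 - 40*b^4 + 72*b^3 + 424*b^2 - 64*b - 384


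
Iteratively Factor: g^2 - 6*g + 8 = (g - 4)*(g - 2)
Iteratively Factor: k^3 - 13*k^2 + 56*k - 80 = (k - 4)*(k^2 - 9*k + 20) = (k - 4)^2*(k - 5)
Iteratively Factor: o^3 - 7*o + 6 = (o + 3)*(o^2 - 3*o + 2) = (o - 2)*(o + 3)*(o - 1)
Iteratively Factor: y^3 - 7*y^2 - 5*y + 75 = (y - 5)*(y^2 - 2*y - 15) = (y - 5)^2*(y + 3)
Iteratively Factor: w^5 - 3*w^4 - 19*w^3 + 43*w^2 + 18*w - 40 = (w + 4)*(w^4 - 7*w^3 + 9*w^2 + 7*w - 10) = (w - 5)*(w + 4)*(w^3 - 2*w^2 - w + 2) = (w - 5)*(w + 1)*(w + 4)*(w^2 - 3*w + 2) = (w - 5)*(w - 1)*(w + 1)*(w + 4)*(w - 2)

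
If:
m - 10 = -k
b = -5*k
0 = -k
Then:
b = 0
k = 0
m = 10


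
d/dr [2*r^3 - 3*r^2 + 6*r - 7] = 6*r^2 - 6*r + 6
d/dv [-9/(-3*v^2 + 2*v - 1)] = 18*(1 - 3*v)/(3*v^2 - 2*v + 1)^2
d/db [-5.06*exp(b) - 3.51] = -5.06*exp(b)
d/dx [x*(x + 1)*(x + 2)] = 3*x^2 + 6*x + 2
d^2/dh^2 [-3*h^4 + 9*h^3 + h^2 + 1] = -36*h^2 + 54*h + 2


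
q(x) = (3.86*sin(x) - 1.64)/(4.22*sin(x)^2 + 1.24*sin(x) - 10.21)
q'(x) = (-8.44*sin(x)*cos(x) - 1.24*cos(x))*(3.86*sin(x) - 1.64)/(4.22*sin(x)^2 + 1.24*sin(x) - 10.21)^2 + 3.86*cos(x)/(4.22*sin(x)^2 + 1.24*sin(x) - 10.21) = (-16.2892*sin(x)^2 + 13.8416*sin(x) - 37.377)*cos(x)/(17.8084*sin(x)^4 + 10.4656*sin(x)^3 - 84.6348*sin(x)^2 - 25.3208*sin(x) + 104.2441)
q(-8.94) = 0.35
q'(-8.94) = 0.43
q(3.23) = 0.19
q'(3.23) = 0.36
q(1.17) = -0.35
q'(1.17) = -0.50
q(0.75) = -0.13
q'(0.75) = -0.47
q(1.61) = -0.47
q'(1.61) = 0.07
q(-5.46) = -0.17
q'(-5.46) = -0.49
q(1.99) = -0.34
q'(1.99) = 0.51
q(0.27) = 0.06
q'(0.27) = -0.37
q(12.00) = 0.38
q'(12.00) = -0.45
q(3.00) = 0.11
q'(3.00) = 0.36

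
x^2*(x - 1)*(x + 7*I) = x^4 - x^3 + 7*I*x^3 - 7*I*x^2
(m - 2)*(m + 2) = m^2 - 4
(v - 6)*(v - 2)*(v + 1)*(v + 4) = v^4 - 3*v^3 - 24*v^2 + 28*v + 48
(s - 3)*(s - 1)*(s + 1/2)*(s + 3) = s^4 - s^3/2 - 19*s^2/2 + 9*s/2 + 9/2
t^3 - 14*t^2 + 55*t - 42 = (t - 7)*(t - 6)*(t - 1)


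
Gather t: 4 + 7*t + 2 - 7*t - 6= 0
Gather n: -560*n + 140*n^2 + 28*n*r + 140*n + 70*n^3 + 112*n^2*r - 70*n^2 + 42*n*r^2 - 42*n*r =70*n^3 + n^2*(112*r + 70) + n*(42*r^2 - 14*r - 420)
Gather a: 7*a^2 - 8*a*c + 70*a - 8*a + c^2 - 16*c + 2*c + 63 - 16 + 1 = 7*a^2 + a*(62 - 8*c) + c^2 - 14*c + 48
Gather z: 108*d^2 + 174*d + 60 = 108*d^2 + 174*d + 60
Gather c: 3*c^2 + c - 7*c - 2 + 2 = 3*c^2 - 6*c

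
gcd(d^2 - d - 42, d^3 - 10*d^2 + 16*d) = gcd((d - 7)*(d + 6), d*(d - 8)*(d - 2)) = 1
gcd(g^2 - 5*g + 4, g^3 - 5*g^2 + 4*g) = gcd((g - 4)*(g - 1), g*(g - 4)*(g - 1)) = g^2 - 5*g + 4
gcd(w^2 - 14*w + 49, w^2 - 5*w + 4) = 1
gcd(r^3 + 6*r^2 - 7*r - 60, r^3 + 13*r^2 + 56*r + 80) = r^2 + 9*r + 20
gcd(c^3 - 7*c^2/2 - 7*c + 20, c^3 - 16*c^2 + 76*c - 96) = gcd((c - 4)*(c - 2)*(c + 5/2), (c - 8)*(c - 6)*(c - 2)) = c - 2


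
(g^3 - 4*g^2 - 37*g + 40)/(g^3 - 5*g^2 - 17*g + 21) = (g^2 - 3*g - 40)/(g^2 - 4*g - 21)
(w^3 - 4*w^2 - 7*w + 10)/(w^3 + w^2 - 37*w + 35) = (w + 2)/(w + 7)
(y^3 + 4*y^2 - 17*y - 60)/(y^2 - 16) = (y^2 + 8*y + 15)/(y + 4)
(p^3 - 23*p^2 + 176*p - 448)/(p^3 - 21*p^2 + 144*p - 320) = (p - 7)/(p - 5)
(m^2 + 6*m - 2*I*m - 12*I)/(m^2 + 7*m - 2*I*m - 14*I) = (m + 6)/(m + 7)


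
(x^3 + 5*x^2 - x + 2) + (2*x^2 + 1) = x^3 + 7*x^2 - x + 3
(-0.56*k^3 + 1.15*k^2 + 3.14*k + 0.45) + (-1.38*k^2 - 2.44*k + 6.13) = -0.56*k^3 - 0.23*k^2 + 0.7*k + 6.58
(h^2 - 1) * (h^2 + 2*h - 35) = h^4 + 2*h^3 - 36*h^2 - 2*h + 35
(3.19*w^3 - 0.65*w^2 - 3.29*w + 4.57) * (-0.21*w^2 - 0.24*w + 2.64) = -0.6699*w^5 - 0.6291*w^4 + 9.2685*w^3 - 1.8861*w^2 - 9.7824*w + 12.0648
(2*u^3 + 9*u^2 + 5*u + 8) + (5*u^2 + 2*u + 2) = 2*u^3 + 14*u^2 + 7*u + 10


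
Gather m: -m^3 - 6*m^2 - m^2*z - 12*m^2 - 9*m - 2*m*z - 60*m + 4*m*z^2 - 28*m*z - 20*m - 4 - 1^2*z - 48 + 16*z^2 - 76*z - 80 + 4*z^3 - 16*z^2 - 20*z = -m^3 + m^2*(-z - 18) + m*(4*z^2 - 30*z - 89) + 4*z^3 - 97*z - 132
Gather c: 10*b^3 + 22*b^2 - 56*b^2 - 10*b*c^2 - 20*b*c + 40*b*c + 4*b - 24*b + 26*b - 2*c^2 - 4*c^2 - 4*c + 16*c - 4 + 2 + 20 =10*b^3 - 34*b^2 + 6*b + c^2*(-10*b - 6) + c*(20*b + 12) + 18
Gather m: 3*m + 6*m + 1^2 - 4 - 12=9*m - 15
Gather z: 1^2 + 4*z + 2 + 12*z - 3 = 16*z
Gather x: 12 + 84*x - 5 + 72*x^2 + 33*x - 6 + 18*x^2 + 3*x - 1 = 90*x^2 + 120*x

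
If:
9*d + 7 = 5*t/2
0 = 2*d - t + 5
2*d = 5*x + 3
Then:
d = 11/8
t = 31/4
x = -1/20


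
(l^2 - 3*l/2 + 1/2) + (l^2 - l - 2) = 2*l^2 - 5*l/2 - 3/2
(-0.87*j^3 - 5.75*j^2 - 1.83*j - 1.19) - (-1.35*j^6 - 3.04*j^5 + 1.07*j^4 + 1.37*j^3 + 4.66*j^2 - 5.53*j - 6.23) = 1.35*j^6 + 3.04*j^5 - 1.07*j^4 - 2.24*j^3 - 10.41*j^2 + 3.7*j + 5.04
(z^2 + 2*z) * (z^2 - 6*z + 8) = z^4 - 4*z^3 - 4*z^2 + 16*z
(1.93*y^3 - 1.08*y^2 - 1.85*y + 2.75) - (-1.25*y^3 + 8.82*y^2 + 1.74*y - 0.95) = 3.18*y^3 - 9.9*y^2 - 3.59*y + 3.7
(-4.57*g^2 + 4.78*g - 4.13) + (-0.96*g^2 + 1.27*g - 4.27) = -5.53*g^2 + 6.05*g - 8.4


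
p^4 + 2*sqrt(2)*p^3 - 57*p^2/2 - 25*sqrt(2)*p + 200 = (p - 5*sqrt(2)/2)*(p - 2*sqrt(2))*(p + 5*sqrt(2)/2)*(p + 4*sqrt(2))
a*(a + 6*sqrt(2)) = a^2 + 6*sqrt(2)*a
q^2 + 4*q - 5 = (q - 1)*(q + 5)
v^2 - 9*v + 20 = (v - 5)*(v - 4)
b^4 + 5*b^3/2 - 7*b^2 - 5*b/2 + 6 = (b - 3/2)*(b - 1)*(b + 1)*(b + 4)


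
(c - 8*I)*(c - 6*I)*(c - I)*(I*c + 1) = I*c^4 + 16*c^3 - 77*I*c^2 - 110*c + 48*I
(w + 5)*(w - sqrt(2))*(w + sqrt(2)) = w^3 + 5*w^2 - 2*w - 10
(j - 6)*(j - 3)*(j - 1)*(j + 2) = j^4 - 8*j^3 + 7*j^2 + 36*j - 36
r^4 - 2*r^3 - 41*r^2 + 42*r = r*(r - 7)*(r - 1)*(r + 6)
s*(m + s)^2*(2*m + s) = 2*m^3*s + 5*m^2*s^2 + 4*m*s^3 + s^4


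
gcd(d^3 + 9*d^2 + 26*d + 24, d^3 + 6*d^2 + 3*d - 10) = d + 2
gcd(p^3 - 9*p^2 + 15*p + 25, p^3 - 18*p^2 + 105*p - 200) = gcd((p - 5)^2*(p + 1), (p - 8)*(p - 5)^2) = p^2 - 10*p + 25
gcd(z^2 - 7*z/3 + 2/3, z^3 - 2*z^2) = z - 2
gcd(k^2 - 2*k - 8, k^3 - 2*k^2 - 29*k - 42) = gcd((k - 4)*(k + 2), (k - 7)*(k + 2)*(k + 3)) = k + 2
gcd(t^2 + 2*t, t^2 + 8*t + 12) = t + 2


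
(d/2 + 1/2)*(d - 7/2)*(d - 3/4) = d^3/2 - 13*d^2/8 - 13*d/16 + 21/16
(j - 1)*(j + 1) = j^2 - 1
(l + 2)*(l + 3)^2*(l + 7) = l^4 + 15*l^3 + 77*l^2 + 165*l + 126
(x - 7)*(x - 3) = x^2 - 10*x + 21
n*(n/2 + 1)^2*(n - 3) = n^4/4 + n^3/4 - 2*n^2 - 3*n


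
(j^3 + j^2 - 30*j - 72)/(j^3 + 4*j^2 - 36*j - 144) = (j + 3)/(j + 6)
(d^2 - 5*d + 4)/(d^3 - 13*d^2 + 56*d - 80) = (d - 1)/(d^2 - 9*d + 20)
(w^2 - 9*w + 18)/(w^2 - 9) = (w - 6)/(w + 3)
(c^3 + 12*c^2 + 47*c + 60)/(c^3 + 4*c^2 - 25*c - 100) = (c + 3)/(c - 5)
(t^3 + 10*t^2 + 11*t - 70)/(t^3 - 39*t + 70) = (t + 5)/(t - 5)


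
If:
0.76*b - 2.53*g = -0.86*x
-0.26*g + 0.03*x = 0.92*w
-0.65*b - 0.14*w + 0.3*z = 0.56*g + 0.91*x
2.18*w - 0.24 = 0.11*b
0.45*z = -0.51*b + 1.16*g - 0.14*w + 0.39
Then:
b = -1.99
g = 0.25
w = 0.01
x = 2.51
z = 3.77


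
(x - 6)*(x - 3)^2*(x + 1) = x^4 - 11*x^3 + 33*x^2 - 9*x - 54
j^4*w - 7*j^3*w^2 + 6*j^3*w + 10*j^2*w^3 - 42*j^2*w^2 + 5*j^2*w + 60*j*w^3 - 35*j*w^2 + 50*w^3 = (j + 5)*(j - 5*w)*(j - 2*w)*(j*w + w)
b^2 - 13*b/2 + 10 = (b - 4)*(b - 5/2)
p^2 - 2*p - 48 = (p - 8)*(p + 6)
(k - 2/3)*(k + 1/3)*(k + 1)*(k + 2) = k^4 + 8*k^3/3 + 7*k^2/9 - 4*k/3 - 4/9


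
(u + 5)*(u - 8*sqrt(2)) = u^2 - 8*sqrt(2)*u + 5*u - 40*sqrt(2)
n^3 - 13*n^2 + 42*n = n*(n - 7)*(n - 6)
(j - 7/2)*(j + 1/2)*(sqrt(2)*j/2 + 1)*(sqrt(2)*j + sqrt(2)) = j^4 - 2*j^3 + sqrt(2)*j^3 - 19*j^2/4 - 2*sqrt(2)*j^2 - 19*sqrt(2)*j/4 - 7*j/4 - 7*sqrt(2)/4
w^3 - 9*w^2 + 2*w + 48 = (w - 8)*(w - 3)*(w + 2)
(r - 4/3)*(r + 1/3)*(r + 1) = r^3 - 13*r/9 - 4/9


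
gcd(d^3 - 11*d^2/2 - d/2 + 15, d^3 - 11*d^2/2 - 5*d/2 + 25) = d - 5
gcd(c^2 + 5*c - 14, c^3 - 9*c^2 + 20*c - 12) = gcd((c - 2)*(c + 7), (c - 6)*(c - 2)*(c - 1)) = c - 2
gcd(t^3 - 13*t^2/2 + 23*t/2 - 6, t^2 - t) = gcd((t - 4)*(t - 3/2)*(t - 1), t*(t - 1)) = t - 1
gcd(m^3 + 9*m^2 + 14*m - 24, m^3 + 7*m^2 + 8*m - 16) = m^2 + 3*m - 4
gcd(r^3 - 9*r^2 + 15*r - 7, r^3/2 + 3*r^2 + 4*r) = 1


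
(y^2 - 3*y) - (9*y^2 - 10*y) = -8*y^2 + 7*y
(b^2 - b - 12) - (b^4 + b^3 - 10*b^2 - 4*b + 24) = -b^4 - b^3 + 11*b^2 + 3*b - 36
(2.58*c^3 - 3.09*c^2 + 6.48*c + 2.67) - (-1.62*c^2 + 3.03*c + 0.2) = 2.58*c^3 - 1.47*c^2 + 3.45*c + 2.47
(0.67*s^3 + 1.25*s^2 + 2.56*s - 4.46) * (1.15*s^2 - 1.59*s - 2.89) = 0.7705*s^5 + 0.3722*s^4 - 0.9798*s^3 - 12.8119*s^2 - 0.307*s + 12.8894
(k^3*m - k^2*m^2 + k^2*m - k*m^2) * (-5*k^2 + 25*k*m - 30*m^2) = -5*k^5*m + 30*k^4*m^2 - 5*k^4*m - 55*k^3*m^3 + 30*k^3*m^2 + 30*k^2*m^4 - 55*k^2*m^3 + 30*k*m^4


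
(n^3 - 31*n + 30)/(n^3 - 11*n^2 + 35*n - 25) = (n + 6)/(n - 5)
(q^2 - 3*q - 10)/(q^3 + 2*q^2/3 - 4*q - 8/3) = 3*(q - 5)/(3*q^2 - 4*q - 4)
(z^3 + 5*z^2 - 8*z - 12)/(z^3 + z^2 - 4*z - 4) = (z + 6)/(z + 2)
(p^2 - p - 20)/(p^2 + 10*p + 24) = (p - 5)/(p + 6)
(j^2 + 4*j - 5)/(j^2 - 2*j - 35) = (j - 1)/(j - 7)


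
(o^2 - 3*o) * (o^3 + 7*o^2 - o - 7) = o^5 + 4*o^4 - 22*o^3 - 4*o^2 + 21*o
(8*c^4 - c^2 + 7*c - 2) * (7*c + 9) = 56*c^5 + 72*c^4 - 7*c^3 + 40*c^2 + 49*c - 18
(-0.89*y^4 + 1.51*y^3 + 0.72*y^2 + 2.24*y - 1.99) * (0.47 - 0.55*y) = 0.4895*y^5 - 1.2488*y^4 + 0.3137*y^3 - 0.8936*y^2 + 2.1473*y - 0.9353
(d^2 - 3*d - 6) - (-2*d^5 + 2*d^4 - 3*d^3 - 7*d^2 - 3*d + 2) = 2*d^5 - 2*d^4 + 3*d^3 + 8*d^2 - 8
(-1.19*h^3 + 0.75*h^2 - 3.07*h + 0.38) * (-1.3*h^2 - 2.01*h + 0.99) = 1.547*h^5 + 1.4169*h^4 + 1.3054*h^3 + 6.4192*h^2 - 3.8031*h + 0.3762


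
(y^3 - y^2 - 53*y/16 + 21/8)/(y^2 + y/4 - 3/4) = (4*y^2 - y - 14)/(4*(y + 1))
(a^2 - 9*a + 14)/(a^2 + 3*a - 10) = (a - 7)/(a + 5)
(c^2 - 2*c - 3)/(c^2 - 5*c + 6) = (c + 1)/(c - 2)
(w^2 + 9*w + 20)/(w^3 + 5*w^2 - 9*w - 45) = (w + 4)/(w^2 - 9)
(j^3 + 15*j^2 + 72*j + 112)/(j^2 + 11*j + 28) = j + 4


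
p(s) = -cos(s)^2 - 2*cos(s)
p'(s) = 2*sin(s)*cos(s) + 2*sin(s)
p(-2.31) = 0.89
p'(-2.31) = -0.48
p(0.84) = -1.78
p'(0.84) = 2.48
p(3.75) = 0.97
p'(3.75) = -0.21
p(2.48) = 0.96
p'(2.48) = 0.26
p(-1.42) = -0.32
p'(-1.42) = -2.27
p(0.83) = -1.81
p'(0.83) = 2.47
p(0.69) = -2.14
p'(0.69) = 2.25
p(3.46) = 1.00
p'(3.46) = -0.03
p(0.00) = -3.00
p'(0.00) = 0.00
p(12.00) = -2.40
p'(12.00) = -1.98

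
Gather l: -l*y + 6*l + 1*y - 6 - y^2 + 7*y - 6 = l*(6 - y) - y^2 + 8*y - 12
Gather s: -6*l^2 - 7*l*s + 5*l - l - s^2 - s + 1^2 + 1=-6*l^2 + 4*l - s^2 + s*(-7*l - 1) + 2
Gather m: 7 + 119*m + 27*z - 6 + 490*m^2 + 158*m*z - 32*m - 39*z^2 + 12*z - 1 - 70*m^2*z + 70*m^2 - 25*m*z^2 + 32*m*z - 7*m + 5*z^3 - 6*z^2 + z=m^2*(560 - 70*z) + m*(-25*z^2 + 190*z + 80) + 5*z^3 - 45*z^2 + 40*z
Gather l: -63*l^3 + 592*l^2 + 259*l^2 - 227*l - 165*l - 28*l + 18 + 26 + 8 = -63*l^3 + 851*l^2 - 420*l + 52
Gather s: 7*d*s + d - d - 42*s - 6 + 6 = s*(7*d - 42)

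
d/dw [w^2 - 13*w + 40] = 2*w - 13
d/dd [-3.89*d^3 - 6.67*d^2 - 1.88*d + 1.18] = -11.67*d^2 - 13.34*d - 1.88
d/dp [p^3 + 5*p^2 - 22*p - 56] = 3*p^2 + 10*p - 22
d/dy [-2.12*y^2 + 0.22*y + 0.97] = 0.22 - 4.24*y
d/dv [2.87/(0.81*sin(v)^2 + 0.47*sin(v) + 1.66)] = -(4.6494*sin(v) + 1.3489)*cos(v)/(0.81*sin(v)^2 + 0.47*sin(v) + 1.66)^2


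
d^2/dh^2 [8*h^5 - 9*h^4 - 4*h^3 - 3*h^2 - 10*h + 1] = 160*h^3 - 108*h^2 - 24*h - 6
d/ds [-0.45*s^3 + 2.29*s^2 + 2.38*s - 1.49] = -1.35*s^2 + 4.58*s + 2.38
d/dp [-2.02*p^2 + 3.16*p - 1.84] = 3.16 - 4.04*p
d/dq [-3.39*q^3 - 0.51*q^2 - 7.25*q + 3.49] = -10.17*q^2 - 1.02*q - 7.25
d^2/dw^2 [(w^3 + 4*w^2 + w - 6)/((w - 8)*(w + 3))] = 140/(w^3 - 24*w^2 + 192*w - 512)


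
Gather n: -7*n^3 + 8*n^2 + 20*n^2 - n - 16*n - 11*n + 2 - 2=-7*n^3 + 28*n^2 - 28*n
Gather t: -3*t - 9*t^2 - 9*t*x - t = -9*t^2 + t*(-9*x - 4)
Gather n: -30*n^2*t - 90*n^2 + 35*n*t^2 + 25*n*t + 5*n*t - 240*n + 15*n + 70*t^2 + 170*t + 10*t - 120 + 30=n^2*(-30*t - 90) + n*(35*t^2 + 30*t - 225) + 70*t^2 + 180*t - 90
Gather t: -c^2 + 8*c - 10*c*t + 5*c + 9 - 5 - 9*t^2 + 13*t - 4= -c^2 + 13*c - 9*t^2 + t*(13 - 10*c)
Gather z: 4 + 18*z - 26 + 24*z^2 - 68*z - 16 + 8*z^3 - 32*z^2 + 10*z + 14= 8*z^3 - 8*z^2 - 40*z - 24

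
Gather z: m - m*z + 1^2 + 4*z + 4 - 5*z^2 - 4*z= -m*z + m - 5*z^2 + 5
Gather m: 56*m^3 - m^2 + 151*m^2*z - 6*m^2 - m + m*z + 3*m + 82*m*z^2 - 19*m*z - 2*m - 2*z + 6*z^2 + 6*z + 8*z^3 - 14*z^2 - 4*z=56*m^3 + m^2*(151*z - 7) + m*(82*z^2 - 18*z) + 8*z^3 - 8*z^2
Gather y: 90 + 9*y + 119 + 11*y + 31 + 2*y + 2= 22*y + 242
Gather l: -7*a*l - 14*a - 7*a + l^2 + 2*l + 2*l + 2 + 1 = -21*a + l^2 + l*(4 - 7*a) + 3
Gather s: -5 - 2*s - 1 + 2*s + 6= 0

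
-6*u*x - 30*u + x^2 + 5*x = (-6*u + x)*(x + 5)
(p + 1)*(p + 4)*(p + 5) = p^3 + 10*p^2 + 29*p + 20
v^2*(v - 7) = v^3 - 7*v^2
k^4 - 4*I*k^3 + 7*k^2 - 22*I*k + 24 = (k - 4*I)*(k - 3*I)*(k + I)*(k + 2*I)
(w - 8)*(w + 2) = w^2 - 6*w - 16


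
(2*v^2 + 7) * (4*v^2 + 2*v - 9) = 8*v^4 + 4*v^3 + 10*v^2 + 14*v - 63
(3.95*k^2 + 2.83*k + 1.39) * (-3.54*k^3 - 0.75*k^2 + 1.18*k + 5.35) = -13.983*k^5 - 12.9807*k^4 - 2.3821*k^3 + 23.4294*k^2 + 16.7807*k + 7.4365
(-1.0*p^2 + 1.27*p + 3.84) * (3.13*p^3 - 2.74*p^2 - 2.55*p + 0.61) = -3.13*p^5 + 6.7151*p^4 + 11.0894*p^3 - 14.3701*p^2 - 9.0173*p + 2.3424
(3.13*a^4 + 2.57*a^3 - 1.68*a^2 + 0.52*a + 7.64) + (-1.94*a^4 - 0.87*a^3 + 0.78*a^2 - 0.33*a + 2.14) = 1.19*a^4 + 1.7*a^3 - 0.9*a^2 + 0.19*a + 9.78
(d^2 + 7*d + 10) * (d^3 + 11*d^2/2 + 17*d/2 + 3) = d^5 + 25*d^4/2 + 57*d^3 + 235*d^2/2 + 106*d + 30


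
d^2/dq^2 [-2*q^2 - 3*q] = -4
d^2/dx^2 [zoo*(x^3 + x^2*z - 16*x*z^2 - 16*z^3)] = zoo*(x + z)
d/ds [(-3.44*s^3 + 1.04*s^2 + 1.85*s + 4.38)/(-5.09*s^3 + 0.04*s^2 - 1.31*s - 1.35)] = (5.156*s^4 + 27.8458*s^3 + 79.3782*s^2 - 3.1584*s + 3.2403)/(25.9081*s^6 - 0.4072*s^5 + 13.3374*s^4 + 13.6382*s^3 + 1.6081*s^2 + 3.537*s + 1.8225)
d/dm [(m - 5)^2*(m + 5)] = (m - 5)*(3*m + 5)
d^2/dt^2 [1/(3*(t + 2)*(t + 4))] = 2*((t + 2)^2 + (t + 2)*(t + 4) + (t + 4)^2)/(3*(t + 2)^3*(t + 4)^3)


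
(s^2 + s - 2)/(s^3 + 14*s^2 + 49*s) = (s^2 + s - 2)/(s*(s^2 + 14*s + 49))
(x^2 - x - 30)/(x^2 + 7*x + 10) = (x - 6)/(x + 2)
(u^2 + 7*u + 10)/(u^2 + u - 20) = (u + 2)/(u - 4)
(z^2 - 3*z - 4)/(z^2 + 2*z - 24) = (z + 1)/(z + 6)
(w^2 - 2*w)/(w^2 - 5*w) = (w - 2)/(w - 5)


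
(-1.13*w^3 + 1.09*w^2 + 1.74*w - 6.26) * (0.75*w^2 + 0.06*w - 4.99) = -0.8475*w^5 + 0.7497*w^4 + 7.0091*w^3 - 10.0297*w^2 - 9.0582*w + 31.2374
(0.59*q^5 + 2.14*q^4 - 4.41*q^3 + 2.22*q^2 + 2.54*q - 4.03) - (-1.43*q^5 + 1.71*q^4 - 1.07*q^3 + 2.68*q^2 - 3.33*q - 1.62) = 2.02*q^5 + 0.43*q^4 - 3.34*q^3 - 0.46*q^2 + 5.87*q - 2.41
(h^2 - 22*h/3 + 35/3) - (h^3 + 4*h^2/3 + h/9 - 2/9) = -h^3 - h^2/3 - 67*h/9 + 107/9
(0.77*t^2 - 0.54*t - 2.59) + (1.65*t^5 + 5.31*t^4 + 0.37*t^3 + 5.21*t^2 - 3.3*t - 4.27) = 1.65*t^5 + 5.31*t^4 + 0.37*t^3 + 5.98*t^2 - 3.84*t - 6.86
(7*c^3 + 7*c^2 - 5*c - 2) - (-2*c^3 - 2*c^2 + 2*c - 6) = 9*c^3 + 9*c^2 - 7*c + 4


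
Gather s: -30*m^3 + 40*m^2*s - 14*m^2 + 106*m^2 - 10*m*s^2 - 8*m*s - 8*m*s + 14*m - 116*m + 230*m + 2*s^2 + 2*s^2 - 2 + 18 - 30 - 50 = -30*m^3 + 92*m^2 + 128*m + s^2*(4 - 10*m) + s*(40*m^2 - 16*m) - 64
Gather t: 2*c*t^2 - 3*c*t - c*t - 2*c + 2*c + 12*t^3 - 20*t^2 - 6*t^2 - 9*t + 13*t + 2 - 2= 12*t^3 + t^2*(2*c - 26) + t*(4 - 4*c)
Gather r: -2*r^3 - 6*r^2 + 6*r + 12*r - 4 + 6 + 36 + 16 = -2*r^3 - 6*r^2 + 18*r + 54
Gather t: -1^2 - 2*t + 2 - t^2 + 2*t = 1 - t^2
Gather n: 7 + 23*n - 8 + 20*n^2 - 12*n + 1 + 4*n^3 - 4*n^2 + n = 4*n^3 + 16*n^2 + 12*n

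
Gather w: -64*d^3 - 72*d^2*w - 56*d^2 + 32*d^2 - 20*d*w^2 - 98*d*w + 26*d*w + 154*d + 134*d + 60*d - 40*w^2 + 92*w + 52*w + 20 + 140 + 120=-64*d^3 - 24*d^2 + 348*d + w^2*(-20*d - 40) + w*(-72*d^2 - 72*d + 144) + 280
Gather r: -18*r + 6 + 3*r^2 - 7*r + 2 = 3*r^2 - 25*r + 8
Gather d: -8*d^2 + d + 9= -8*d^2 + d + 9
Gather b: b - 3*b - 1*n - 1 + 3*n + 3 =-2*b + 2*n + 2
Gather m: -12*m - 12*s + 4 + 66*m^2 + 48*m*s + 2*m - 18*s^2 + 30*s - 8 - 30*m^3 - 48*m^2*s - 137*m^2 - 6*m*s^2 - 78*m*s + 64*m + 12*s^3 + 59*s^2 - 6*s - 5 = -30*m^3 + m^2*(-48*s - 71) + m*(-6*s^2 - 30*s + 54) + 12*s^3 + 41*s^2 + 12*s - 9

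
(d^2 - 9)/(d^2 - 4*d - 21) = (d - 3)/(d - 7)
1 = 1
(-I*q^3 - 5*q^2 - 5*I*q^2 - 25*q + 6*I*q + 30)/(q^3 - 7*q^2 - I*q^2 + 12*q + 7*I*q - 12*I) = (-I*q^3 - 5*q^2*(1 + I) + q*(-25 + 6*I) + 30)/(q^3 - q^2*(7 + I) + q*(12 + 7*I) - 12*I)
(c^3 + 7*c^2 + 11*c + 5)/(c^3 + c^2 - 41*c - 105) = (c^2 + 2*c + 1)/(c^2 - 4*c - 21)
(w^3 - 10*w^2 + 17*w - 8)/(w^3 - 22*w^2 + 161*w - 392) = (w^2 - 2*w + 1)/(w^2 - 14*w + 49)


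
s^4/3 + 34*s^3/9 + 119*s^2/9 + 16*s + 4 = (s/3 + 1)*(s + 1/3)*(s + 2)*(s + 6)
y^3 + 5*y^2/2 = y^2*(y + 5/2)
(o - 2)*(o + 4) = o^2 + 2*o - 8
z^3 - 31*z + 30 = (z - 5)*(z - 1)*(z + 6)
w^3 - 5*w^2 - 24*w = w*(w - 8)*(w + 3)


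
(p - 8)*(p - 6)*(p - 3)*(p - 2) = p^4 - 19*p^3 + 124*p^2 - 324*p + 288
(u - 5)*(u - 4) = u^2 - 9*u + 20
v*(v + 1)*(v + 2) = v^3 + 3*v^2 + 2*v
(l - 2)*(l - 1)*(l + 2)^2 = l^4 + l^3 - 6*l^2 - 4*l + 8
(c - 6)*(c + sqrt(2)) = c^2 - 6*c + sqrt(2)*c - 6*sqrt(2)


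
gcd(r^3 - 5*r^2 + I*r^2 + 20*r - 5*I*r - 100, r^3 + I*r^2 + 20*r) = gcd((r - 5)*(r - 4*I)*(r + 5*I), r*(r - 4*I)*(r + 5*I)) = r^2 + I*r + 20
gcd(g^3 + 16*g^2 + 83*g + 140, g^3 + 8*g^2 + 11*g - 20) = g^2 + 9*g + 20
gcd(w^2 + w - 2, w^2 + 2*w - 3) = w - 1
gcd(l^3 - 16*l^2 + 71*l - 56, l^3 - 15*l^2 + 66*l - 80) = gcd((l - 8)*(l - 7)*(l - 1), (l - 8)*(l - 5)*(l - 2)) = l - 8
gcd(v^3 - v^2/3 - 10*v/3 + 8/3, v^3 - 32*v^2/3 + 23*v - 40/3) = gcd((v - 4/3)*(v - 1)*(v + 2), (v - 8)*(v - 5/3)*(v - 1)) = v - 1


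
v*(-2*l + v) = -2*l*v + v^2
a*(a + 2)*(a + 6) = a^3 + 8*a^2 + 12*a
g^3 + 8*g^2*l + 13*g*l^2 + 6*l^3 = (g + l)^2*(g + 6*l)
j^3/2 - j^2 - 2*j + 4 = (j/2 + 1)*(j - 2)^2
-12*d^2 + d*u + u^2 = (-3*d + u)*(4*d + u)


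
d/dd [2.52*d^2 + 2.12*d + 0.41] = 5.04*d + 2.12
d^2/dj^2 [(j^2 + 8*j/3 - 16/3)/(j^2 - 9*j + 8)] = 10*(7*j^3 - 24*j^2 + 48*j - 80)/(3*(j^6 - 27*j^5 + 267*j^4 - 1161*j^3 + 2136*j^2 - 1728*j + 512))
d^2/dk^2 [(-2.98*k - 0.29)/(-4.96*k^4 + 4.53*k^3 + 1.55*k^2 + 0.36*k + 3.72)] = (879.753216*k^7 - 928.623104000001*k^6 + 33.9736919999999*k^5 + 188.75232*k^4 + 1134.799316*k^3 - 531.385098*k^2 - 131.446944*k - 11.250744)/(122.023936*k^12 - 334.335744*k^11 + 190.953552*k^10 + 89.430435*k^9 - 285.694233*k^8 + 463.297149*k^7 - 74.378951*k^6 - 121.221252*k^5 + 142.101396*k^4 - 200.565072*k^3 - 65.794896*k^2 - 14.945472*k - 51.478848)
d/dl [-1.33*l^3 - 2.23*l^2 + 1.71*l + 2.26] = -3.99*l^2 - 4.46*l + 1.71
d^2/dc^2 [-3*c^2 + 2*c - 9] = -6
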